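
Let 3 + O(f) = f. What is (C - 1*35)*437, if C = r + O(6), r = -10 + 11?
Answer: -13547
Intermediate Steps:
r = 1
O(f) = -3 + f
C = 4 (C = 1 + (-3 + 6) = 1 + 3 = 4)
(C - 1*35)*437 = (4 - 1*35)*437 = (4 - 35)*437 = -31*437 = -13547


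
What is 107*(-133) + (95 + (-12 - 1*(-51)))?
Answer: -14097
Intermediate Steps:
107*(-133) + (95 + (-12 - 1*(-51))) = -14231 + (95 + (-12 + 51)) = -14231 + (95 + 39) = -14231 + 134 = -14097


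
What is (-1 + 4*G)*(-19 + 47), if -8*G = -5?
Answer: 42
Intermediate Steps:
G = 5/8 (G = -1/8*(-5) = 5/8 ≈ 0.62500)
(-1 + 4*G)*(-19 + 47) = (-1 + 4*(5/8))*(-19 + 47) = (-1 + 5/2)*28 = (3/2)*28 = 42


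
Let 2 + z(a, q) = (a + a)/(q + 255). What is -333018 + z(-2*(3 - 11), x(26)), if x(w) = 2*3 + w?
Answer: -95576708/287 ≈ -3.3302e+5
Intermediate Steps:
x(w) = 6 + w
z(a, q) = -2 + 2*a/(255 + q) (z(a, q) = -2 + (a + a)/(q + 255) = -2 + (2*a)/(255 + q) = -2 + 2*a/(255 + q))
-333018 + z(-2*(3 - 11), x(26)) = -333018 + 2*(-255 - 2*(3 - 11) - (6 + 26))/(255 + (6 + 26)) = -333018 + 2*(-255 - 2*(-8) - 1*32)/(255 + 32) = -333018 + 2*(-255 + 16 - 32)/287 = -333018 + 2*(1/287)*(-271) = -333018 - 542/287 = -95576708/287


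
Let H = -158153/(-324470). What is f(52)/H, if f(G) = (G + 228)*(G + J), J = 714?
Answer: 69592325600/158153 ≈ 4.4003e+5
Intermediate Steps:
H = 158153/324470 (H = -158153*(-1/324470) = 158153/324470 ≈ 0.48742)
f(G) = (228 + G)*(714 + G) (f(G) = (G + 228)*(G + 714) = (228 + G)*(714 + G))
f(52)/H = (162792 + 52² + 942*52)/(158153/324470) = (162792 + 2704 + 48984)*(324470/158153) = 214480*(324470/158153) = 69592325600/158153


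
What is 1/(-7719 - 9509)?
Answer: -1/17228 ≈ -5.8045e-5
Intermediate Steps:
1/(-7719 - 9509) = 1/(-17228) = -1/17228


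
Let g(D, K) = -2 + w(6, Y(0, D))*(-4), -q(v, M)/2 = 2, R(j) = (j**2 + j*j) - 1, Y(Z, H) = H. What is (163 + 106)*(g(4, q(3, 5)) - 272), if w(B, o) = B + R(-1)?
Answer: -81238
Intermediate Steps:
R(j) = -1 + 2*j**2 (R(j) = (j**2 + j**2) - 1 = 2*j**2 - 1 = -1 + 2*j**2)
w(B, o) = 1 + B (w(B, o) = B + (-1 + 2*(-1)**2) = B + (-1 + 2*1) = B + (-1 + 2) = B + 1 = 1 + B)
q(v, M) = -4 (q(v, M) = -2*2 = -4)
g(D, K) = -30 (g(D, K) = -2 + (1 + 6)*(-4) = -2 + 7*(-4) = -2 - 28 = -30)
(163 + 106)*(g(4, q(3, 5)) - 272) = (163 + 106)*(-30 - 272) = 269*(-302) = -81238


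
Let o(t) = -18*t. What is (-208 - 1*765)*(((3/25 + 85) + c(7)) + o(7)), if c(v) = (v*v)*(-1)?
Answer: 2186331/25 ≈ 87453.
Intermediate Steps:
c(v) = -v**2 (c(v) = v**2*(-1) = -v**2)
(-208 - 1*765)*(((3/25 + 85) + c(7)) + o(7)) = (-208 - 1*765)*(((3/25 + 85) - 1*7**2) - 18*7) = (-208 - 765)*(((3*(1/25) + 85) - 1*49) - 126) = -973*(((3/25 + 85) - 49) - 126) = -973*((2128/25 - 49) - 126) = -973*(903/25 - 126) = -973*(-2247/25) = 2186331/25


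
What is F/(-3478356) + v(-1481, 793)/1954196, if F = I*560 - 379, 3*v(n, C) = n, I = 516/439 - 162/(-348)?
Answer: -2205839914928/5408597763711891 ≈ -0.00040784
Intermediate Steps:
I = 41781/25462 (I = 516*(1/439) - 162*(-1/348) = 516/439 + 27/58 = 41781/25462 ≈ 1.6409)
v(n, C) = n/3
F = 6873631/12731 (F = (41781/25462)*560 - 379 = 11698680/12731 - 379 = 6873631/12731 ≈ 539.91)
F/(-3478356) + v(-1481, 793)/1954196 = (6873631/12731)/(-3478356) + ((⅓)*(-1481))/1954196 = (6873631/12731)*(-1/3478356) - 1481/3*1/1954196 = -6873631/44282950236 - 1481/5862588 = -2205839914928/5408597763711891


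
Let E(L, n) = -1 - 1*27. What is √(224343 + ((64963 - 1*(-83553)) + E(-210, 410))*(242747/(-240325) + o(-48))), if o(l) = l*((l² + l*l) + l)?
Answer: I*√75085199229800175393/48065 ≈ 1.8028e+5*I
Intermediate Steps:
E(L, n) = -28 (E(L, n) = -1 - 27 = -28)
o(l) = l*(l + 2*l²) (o(l) = l*((l² + l²) + l) = l*(2*l² + l) = l*(l + 2*l²))
√(224343 + ((64963 - 1*(-83553)) + E(-210, 410))*(242747/(-240325) + o(-48))) = √(224343 + ((64963 - 1*(-83553)) - 28)*(242747/(-240325) + (-48)²*(1 + 2*(-48)))) = √(224343 + ((64963 + 83553) - 28)*(242747*(-1/240325) + 2304*(1 - 96))) = √(224343 + (148516 - 28)*(-242747/240325 + 2304*(-95))) = √(224343 + 148488*(-242747/240325 - 218880)) = √(224343 + 148488*(-52602578747/240325)) = √(224343 - 7810851712984536/240325) = √(-7810797797753061/240325) = I*√75085199229800175393/48065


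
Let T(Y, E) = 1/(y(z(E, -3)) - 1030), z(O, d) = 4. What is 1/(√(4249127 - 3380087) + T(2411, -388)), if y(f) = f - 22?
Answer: 1048/954470108159 + 13179648*√6035/954470108159 ≈ 0.0010727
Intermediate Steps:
y(f) = -22 + f
T(Y, E) = -1/1048 (T(Y, E) = 1/((-22 + 4) - 1030) = 1/(-18 - 1030) = 1/(-1048) = -1/1048)
1/(√(4249127 - 3380087) + T(2411, -388)) = 1/(√(4249127 - 3380087) - 1/1048) = 1/(√869040 - 1/1048) = 1/(12*√6035 - 1/1048) = 1/(-1/1048 + 12*√6035)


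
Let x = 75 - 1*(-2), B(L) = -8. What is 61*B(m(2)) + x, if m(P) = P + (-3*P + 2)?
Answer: -411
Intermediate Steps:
m(P) = 2 - 2*P (m(P) = P + (2 - 3*P) = 2 - 2*P)
x = 77 (x = 75 + 2 = 77)
61*B(m(2)) + x = 61*(-8) + 77 = -488 + 77 = -411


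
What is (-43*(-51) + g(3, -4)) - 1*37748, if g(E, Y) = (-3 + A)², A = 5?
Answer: -35551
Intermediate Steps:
g(E, Y) = 4 (g(E, Y) = (-3 + 5)² = 2² = 4)
(-43*(-51) + g(3, -4)) - 1*37748 = (-43*(-51) + 4) - 1*37748 = (2193 + 4) - 37748 = 2197 - 37748 = -35551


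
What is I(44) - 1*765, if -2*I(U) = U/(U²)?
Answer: -67321/88 ≈ -765.01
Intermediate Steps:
I(U) = -1/(2*U) (I(U) = -U/(2*(U²)) = -U/(2*U²) = -1/(2*U))
I(44) - 1*765 = -½/44 - 1*765 = -½*1/44 - 765 = -1/88 - 765 = -67321/88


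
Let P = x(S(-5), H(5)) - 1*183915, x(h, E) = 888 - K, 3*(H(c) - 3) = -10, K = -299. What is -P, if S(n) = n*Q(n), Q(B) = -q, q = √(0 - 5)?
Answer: 182728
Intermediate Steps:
H(c) = -⅓ (H(c) = 3 + (⅓)*(-10) = 3 - 10/3 = -⅓)
q = I*√5 (q = √(-5) = I*√5 ≈ 2.2361*I)
Q(B) = -I*√5
S(n) = -I*n*√5 (S(n) = n*(-I*√5) = -I*n*√5)
x(h, E) = 1187 (x(h, E) = 888 - 1*(-299) = 888 + 299 = 1187)
P = -182728 (P = 1187 - 1*183915 = 1187 - 183915 = -182728)
-P = -1*(-182728) = 182728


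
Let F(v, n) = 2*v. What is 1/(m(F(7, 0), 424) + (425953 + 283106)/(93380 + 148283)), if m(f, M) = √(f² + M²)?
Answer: -13181025009/808464846892199 + 116802011138*√44993/10510043009598587 ≈ 0.0023410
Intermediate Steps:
m(f, M) = √(M² + f²)
1/(m(F(7, 0), 424) + (425953 + 283106)/(93380 + 148283)) = 1/(√(424² + (2*7)²) + (425953 + 283106)/(93380 + 148283)) = 1/(√(179776 + 14²) + 709059/241663) = 1/(√(179776 + 196) + 709059*(1/241663)) = 1/(√179972 + 709059/241663) = 1/(2*√44993 + 709059/241663) = 1/(709059/241663 + 2*√44993)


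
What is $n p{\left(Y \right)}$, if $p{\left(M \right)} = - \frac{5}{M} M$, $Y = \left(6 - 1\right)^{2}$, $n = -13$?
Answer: $65$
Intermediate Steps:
$Y = 25$ ($Y = 5^{2} = 25$)
$p{\left(M \right)} = -5$ ($p{\left(M \right)} = - \frac{5}{M} M = -5$)
$n p{\left(Y \right)} = \left(-13\right) \left(-5\right) = 65$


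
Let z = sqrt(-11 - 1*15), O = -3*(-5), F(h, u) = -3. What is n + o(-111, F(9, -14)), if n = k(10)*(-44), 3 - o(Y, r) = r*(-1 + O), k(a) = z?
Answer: 45 - 44*I*sqrt(26) ≈ 45.0 - 224.36*I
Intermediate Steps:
O = 15
z = I*sqrt(26) (z = sqrt(-11 - 15) = sqrt(-26) = I*sqrt(26) ≈ 5.099*I)
k(a) = I*sqrt(26)
o(Y, r) = 3 - 14*r (o(Y, r) = 3 - r*(-1 + 15) = 3 - r*14 = 3 - 14*r)
n = -44*I*sqrt(26) (n = (I*sqrt(26))*(-44) = -44*I*sqrt(26) ≈ -224.36*I)
n + o(-111, F(9, -14)) = -44*I*sqrt(26) + (3 - 14*(-3)) = -44*I*sqrt(26) + (3 + 42) = -44*I*sqrt(26) + 45 = 45 - 44*I*sqrt(26)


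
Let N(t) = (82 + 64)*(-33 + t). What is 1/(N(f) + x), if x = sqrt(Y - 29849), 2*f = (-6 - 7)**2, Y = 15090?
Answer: 7519/56550120 - I*sqrt(14759)/56550120 ≈ 0.00013296 - 2.1483e-6*I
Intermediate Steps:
f = 169/2 (f = (-6 - 7)**2/2 = (1/2)*(-13)**2 = (1/2)*169 = 169/2 ≈ 84.500)
N(t) = -4818 + 146*t (N(t) = 146*(-33 + t) = -4818 + 146*t)
x = I*sqrt(14759) (x = sqrt(15090 - 29849) = sqrt(-14759) = I*sqrt(14759) ≈ 121.49*I)
1/(N(f) + x) = 1/((-4818 + 146*(169/2)) + I*sqrt(14759)) = 1/((-4818 + 12337) + I*sqrt(14759)) = 1/(7519 + I*sqrt(14759))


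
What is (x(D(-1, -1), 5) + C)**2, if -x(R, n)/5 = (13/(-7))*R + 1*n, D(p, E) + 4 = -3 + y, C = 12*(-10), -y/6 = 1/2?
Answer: 2772225/49 ≈ 56576.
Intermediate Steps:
y = -3 (y = -6/2 = -6*1/2 = -3)
C = -120
D(p, E) = -10 (D(p, E) = -4 + (-3 - 3) = -4 - 6 = -10)
x(R, n) = -5*n + 65*R/7 (x(R, n) = -5*((13/(-7))*R + 1*n) = -5*((13*(-1/7))*R + n) = -5*(-13*R/7 + n) = -5*(n - 13*R/7) = -5*n + 65*R/7)
(x(D(-1, -1), 5) + C)**2 = ((-5*5 + (65/7)*(-10)) - 120)**2 = ((-25 - 650/7) - 120)**2 = (-825/7 - 120)**2 = (-1665/7)**2 = 2772225/49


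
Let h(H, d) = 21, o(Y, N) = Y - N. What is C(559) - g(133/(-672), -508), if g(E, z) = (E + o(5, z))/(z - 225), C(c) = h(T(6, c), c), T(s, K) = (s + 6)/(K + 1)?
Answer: 1526957/70368 ≈ 21.700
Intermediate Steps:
T(s, K) = (6 + s)/(1 + K)
C(c) = 21
g(E, z) = (5 + E - z)/(-225 + z) (g(E, z) = (E + (5 - z))/(z - 225) = (5 + E - z)/(-225 + z))
C(559) - g(133/(-672), -508) = 21 - (5 + 133/(-672) - 1*(-508))/(-225 - 508) = 21 - (5 + 133*(-1/672) + 508)/(-733) = 21 - (-1)*(5 - 19/96 + 508)/733 = 21 - (-1)*49229/(733*96) = 21 - 1*(-49229/70368) = 21 + 49229/70368 = 1526957/70368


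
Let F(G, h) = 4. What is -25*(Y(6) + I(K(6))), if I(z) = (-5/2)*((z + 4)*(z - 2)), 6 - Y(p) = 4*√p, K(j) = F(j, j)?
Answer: 850 + 100*√6 ≈ 1094.9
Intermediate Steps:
K(j) = 4
Y(p) = 6 - 4*√p
I(z) = -5*(-2 + z)*(4 + z)/2 (I(z) = ((½)*(-5))*((4 + z)*(-2 + z)) = -5*(-2 + z)*(4 + z)/2)
-25*(Y(6) + I(K(6))) = -25*((6 - 4*√6) + (20 - 5*4 - 5/2*4²)) = -25*((6 - 4*√6) + (20 - 20 - 5/2*16)) = -25*((6 - 4*√6) + (20 - 20 - 40)) = -25*((6 - 4*√6) - 40) = -25*(-34 - 4*√6) = 850 + 100*√6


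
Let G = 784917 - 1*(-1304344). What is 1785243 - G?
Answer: -304018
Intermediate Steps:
G = 2089261 (G = 784917 + 1304344 = 2089261)
1785243 - G = 1785243 - 1*2089261 = 1785243 - 2089261 = -304018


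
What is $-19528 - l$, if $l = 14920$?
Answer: $-34448$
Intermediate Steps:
$-19528 - l = -19528 - 14920 = -34448$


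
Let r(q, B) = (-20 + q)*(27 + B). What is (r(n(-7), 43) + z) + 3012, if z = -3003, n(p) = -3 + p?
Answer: -2091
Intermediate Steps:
(r(n(-7), 43) + z) + 3012 = ((-540 - 20*43 + 27*(-3 - 7) + 43*(-3 - 7)) - 3003) + 3012 = ((-540 - 860 + 27*(-10) + 43*(-10)) - 3003) + 3012 = ((-540 - 860 - 270 - 430) - 3003) + 3012 = (-2100 - 3003) + 3012 = -5103 + 3012 = -2091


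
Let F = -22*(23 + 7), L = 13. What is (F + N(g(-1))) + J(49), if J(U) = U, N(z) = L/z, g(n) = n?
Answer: -624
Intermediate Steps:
N(z) = 13/z
F = -660 (F = -22*30 = -660)
(F + N(g(-1))) + J(49) = (-660 + 13/(-1)) + 49 = (-660 + 13*(-1)) + 49 = (-660 - 13) + 49 = -673 + 49 = -624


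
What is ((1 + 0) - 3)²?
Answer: 4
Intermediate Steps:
((1 + 0) - 3)² = (1 - 3)² = (-2)² = 4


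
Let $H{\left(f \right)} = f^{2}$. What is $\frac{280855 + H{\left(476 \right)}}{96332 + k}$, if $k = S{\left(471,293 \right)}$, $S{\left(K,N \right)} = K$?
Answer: $\frac{507431}{96803} \approx 5.2419$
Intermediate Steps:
$k = 471$
$\frac{280855 + H{\left(476 \right)}}{96332 + k} = \frac{280855 + 476^{2}}{96332 + 471} = \frac{280855 + 226576}{96803} = 507431 \cdot \frac{1}{96803} = \frac{507431}{96803}$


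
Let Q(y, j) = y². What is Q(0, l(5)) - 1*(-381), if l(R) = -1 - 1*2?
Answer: 381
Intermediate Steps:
l(R) = -3 (l(R) = -1 - 2 = -3)
Q(0, l(5)) - 1*(-381) = 0² - 1*(-381) = 0 + 381 = 381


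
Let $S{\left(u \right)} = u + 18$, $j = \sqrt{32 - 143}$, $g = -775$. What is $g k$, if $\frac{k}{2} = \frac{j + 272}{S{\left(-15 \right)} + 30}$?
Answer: $- \frac{421600}{33} - \frac{1550 i \sqrt{111}}{33} \approx -12776.0 - 494.86 i$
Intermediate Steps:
$j = i \sqrt{111}$ ($j = \sqrt{-111} = i \sqrt{111} \approx 10.536 i$)
$S{\left(u \right)} = 18 + u$
$k = \frac{544}{33} + \frac{2 i \sqrt{111}}{33}$ ($k = 2 \frac{i \sqrt{111} + 272}{\left(18 - 15\right) + 30} = 2 \frac{272 + i \sqrt{111}}{3 + 30} = 2 \frac{272 + i \sqrt{111}}{33} = 2 \left(272 + i \sqrt{111}\right) \frac{1}{33} = 2 \left(\frac{272}{33} + \frac{i \sqrt{111}}{33}\right) = \frac{544}{33} + \frac{2 i \sqrt{111}}{33} \approx 16.485 + 0.63852 i$)
$g k = - 775 \left(\frac{544}{33} + \frac{2 i \sqrt{111}}{33}\right) = - \frac{421600}{33} - \frac{1550 i \sqrt{111}}{33}$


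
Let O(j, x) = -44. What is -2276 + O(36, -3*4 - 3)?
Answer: -2320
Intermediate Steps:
-2276 + O(36, -3*4 - 3) = -2276 - 44 = -2320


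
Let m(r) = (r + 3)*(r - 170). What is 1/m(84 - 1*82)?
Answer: -1/840 ≈ -0.0011905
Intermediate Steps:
m(r) = (-170 + r)*(3 + r) (m(r) = (3 + r)*(-170 + r) = (-170 + r)*(3 + r))
1/m(84 - 1*82) = 1/(-510 + (84 - 1*82)**2 - 167*(84 - 1*82)) = 1/(-510 + (84 - 82)**2 - 167*(84 - 82)) = 1/(-510 + 2**2 - 167*2) = 1/(-510 + 4 - 334) = 1/(-840) = -1/840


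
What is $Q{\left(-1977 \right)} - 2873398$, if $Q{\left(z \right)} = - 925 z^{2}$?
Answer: $-3618262723$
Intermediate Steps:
$Q{\left(-1977 \right)} - 2873398 = - 925 \left(-1977\right)^{2} - 2873398 = \left(-925\right) 3908529 - 2873398 = -3615389325 - 2873398 = -3618262723$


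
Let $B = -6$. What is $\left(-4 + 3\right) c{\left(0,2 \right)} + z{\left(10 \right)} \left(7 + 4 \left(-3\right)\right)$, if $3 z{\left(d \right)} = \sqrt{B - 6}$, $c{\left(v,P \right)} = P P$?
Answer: $-4 - \frac{10 i \sqrt{3}}{3} \approx -4.0 - 5.7735 i$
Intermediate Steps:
$c{\left(v,P \right)} = P^{2}$
$z{\left(d \right)} = \frac{2 i \sqrt{3}}{3}$ ($z{\left(d \right)} = \frac{\sqrt{-6 - 6}}{3} = \frac{\sqrt{-12}}{3} = \frac{2 i \sqrt{3}}{3}$)
$\left(-4 + 3\right) c{\left(0,2 \right)} + z{\left(10 \right)} \left(7 + 4 \left(-3\right)\right) = \left(-4 + 3\right) 2^{2} + \frac{2 i \sqrt{3}}{3} \left(7 + 4 \left(-3\right)\right) = \left(-1\right) 4 + \frac{2 i \sqrt{3}}{3} \left(7 - 12\right) = -4 + \frac{2 i \sqrt{3}}{3} \left(-5\right) = -4 - \frac{10 i \sqrt{3}}{3}$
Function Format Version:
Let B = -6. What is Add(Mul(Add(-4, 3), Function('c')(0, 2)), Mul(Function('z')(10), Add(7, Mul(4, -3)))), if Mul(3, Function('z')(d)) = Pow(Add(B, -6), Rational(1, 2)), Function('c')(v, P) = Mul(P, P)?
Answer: Add(-4, Mul(Rational(-10, 3), I, Pow(3, Rational(1, 2)))) ≈ Add(-4.0000, Mul(-5.7735, I))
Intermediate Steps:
Function('c')(v, P) = Pow(P, 2)
Function('z')(d) = Mul(Rational(2, 3), I, Pow(3, Rational(1, 2))) (Function('z')(d) = Mul(Rational(1, 3), Pow(Add(-6, -6), Rational(1, 2))) = Mul(Rational(1, 3), Pow(-12, Rational(1, 2))) = Mul(Rational(1, 3), Mul(2, I, Pow(3, Rational(1, 2)))) = Mul(Rational(2, 3), I, Pow(3, Rational(1, 2))))
Add(Mul(Add(-4, 3), Function('c')(0, 2)), Mul(Function('z')(10), Add(7, Mul(4, -3)))) = Add(Mul(Add(-4, 3), Pow(2, 2)), Mul(Mul(Rational(2, 3), I, Pow(3, Rational(1, 2))), Add(7, Mul(4, -3)))) = Add(Mul(-1, 4), Mul(Mul(Rational(2, 3), I, Pow(3, Rational(1, 2))), Add(7, -12))) = Add(-4, Mul(Mul(Rational(2, 3), I, Pow(3, Rational(1, 2))), -5)) = Add(-4, Mul(Rational(-10, 3), I, Pow(3, Rational(1, 2))))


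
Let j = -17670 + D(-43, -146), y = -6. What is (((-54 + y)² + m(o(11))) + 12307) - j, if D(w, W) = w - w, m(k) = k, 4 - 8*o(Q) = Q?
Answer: 268609/8 ≈ 33576.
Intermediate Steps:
o(Q) = ½ - Q/8
D(w, W) = 0
j = -17670 (j = -17670 + 0 = -17670)
(((-54 + y)² + m(o(11))) + 12307) - j = (((-54 - 6)² + (½ - ⅛*11)) + 12307) - 1*(-17670) = (((-60)² + (½ - 11/8)) + 12307) + 17670 = ((3600 - 7/8) + 12307) + 17670 = (28793/8 + 12307) + 17670 = 127249/8 + 17670 = 268609/8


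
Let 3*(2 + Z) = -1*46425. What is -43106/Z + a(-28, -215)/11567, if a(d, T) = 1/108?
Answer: 2564265833/920686932 ≈ 2.7852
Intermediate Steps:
a(d, T) = 1/108
Z = -15477 (Z = -2 + (-1*46425)/3 = -2 + (⅓)*(-46425) = -2 - 15475 = -15477)
-43106/Z + a(-28, -215)/11567 = -43106/(-15477) + (1/108)/11567 = -43106*(-1/15477) + (1/108)*(1/11567) = 6158/2211 + 1/1249236 = 2564265833/920686932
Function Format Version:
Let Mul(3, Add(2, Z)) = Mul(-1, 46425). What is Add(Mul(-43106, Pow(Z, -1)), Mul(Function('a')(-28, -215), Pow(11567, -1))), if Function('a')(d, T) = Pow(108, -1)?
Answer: Rational(2564265833, 920686932) ≈ 2.7852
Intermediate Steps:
Function('a')(d, T) = Rational(1, 108)
Z = -15477 (Z = Add(-2, Mul(Rational(1, 3), Mul(-1, 46425))) = Add(-2, Mul(Rational(1, 3), -46425)) = Add(-2, -15475) = -15477)
Add(Mul(-43106, Pow(Z, -1)), Mul(Function('a')(-28, -215), Pow(11567, -1))) = Add(Mul(-43106, Pow(-15477, -1)), Mul(Rational(1, 108), Pow(11567, -1))) = Add(Mul(-43106, Rational(-1, 15477)), Mul(Rational(1, 108), Rational(1, 11567))) = Add(Rational(6158, 2211), Rational(1, 1249236)) = Rational(2564265833, 920686932)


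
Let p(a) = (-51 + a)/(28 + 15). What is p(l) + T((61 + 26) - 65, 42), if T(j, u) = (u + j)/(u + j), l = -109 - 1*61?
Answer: -178/43 ≈ -4.1395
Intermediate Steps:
l = -170 (l = -109 - 61 = -170)
p(a) = -51/43 + a/43 (p(a) = (-51 + a)/43 = (-51 + a)*(1/43) = -51/43 + a/43)
T(j, u) = 1 (T(j, u) = (j + u)/(j + u) = 1)
p(l) + T((61 + 26) - 65, 42) = (-51/43 + (1/43)*(-170)) + 1 = (-51/43 - 170/43) + 1 = -221/43 + 1 = -178/43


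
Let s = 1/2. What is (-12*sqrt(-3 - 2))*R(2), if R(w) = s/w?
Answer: -3*I*sqrt(5) ≈ -6.7082*I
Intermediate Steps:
s = 1/2 ≈ 0.50000
R(w) = 1/(2*w)
(-12*sqrt(-3 - 2))*R(2) = (-12*sqrt(-3 - 2))*((1/2)/2) = (-12*I*sqrt(5))*((1/2)*(1/2)) = -12*I*sqrt(5)*(1/4) = -3*I*sqrt(5)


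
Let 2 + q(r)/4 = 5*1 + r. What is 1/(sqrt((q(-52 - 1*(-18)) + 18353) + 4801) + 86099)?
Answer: 86099/7413014771 - 7*sqrt(470)/7413014771 ≈ 1.1594e-5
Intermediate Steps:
q(r) = 12 + 4*r (q(r) = -8 + 4*(5*1 + r) = -8 + 4*(5 + r) = -8 + (20 + 4*r) = 12 + 4*r)
1/(sqrt((q(-52 - 1*(-18)) + 18353) + 4801) + 86099) = 1/(sqrt(((12 + 4*(-52 - 1*(-18))) + 18353) + 4801) + 86099) = 1/(sqrt(((12 + 4*(-52 + 18)) + 18353) + 4801) + 86099) = 1/(sqrt(((12 + 4*(-34)) + 18353) + 4801) + 86099) = 1/(sqrt(((12 - 136) + 18353) + 4801) + 86099) = 1/(sqrt((-124 + 18353) + 4801) + 86099) = 1/(sqrt(18229 + 4801) + 86099) = 1/(sqrt(23030) + 86099) = 1/(7*sqrt(470) + 86099) = 1/(86099 + 7*sqrt(470))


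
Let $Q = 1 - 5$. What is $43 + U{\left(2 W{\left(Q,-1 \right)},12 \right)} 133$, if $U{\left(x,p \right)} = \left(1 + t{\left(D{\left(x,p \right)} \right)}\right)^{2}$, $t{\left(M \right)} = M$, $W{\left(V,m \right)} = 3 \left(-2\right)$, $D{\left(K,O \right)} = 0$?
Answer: $176$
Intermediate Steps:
$Q = -4$
$W{\left(V,m \right)} = -6$
$U{\left(x,p \right)} = 1$ ($U{\left(x,p \right)} = \left(1 + 0\right)^{2} = 1^{2} = 1$)
$43 + U{\left(2 W{\left(Q,-1 \right)},12 \right)} 133 = 43 + 1 \cdot 133 = 43 + 133 = 176$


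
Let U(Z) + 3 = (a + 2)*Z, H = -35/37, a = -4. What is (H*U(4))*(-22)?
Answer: -8470/37 ≈ -228.92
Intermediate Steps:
H = -35/37 (H = -35*1/37 = -35/37 ≈ -0.94595)
U(Z) = -3 - 2*Z (U(Z) = -3 + (-4 + 2)*Z = -3 - 2*Z)
(H*U(4))*(-22) = -35*(-3 - 2*4)/37*(-22) = -35*(-3 - 8)/37*(-22) = -35/37*(-11)*(-22) = (385/37)*(-22) = -8470/37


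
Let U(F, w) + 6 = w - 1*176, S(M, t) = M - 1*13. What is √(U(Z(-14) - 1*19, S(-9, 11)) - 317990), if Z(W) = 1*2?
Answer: I*√318194 ≈ 564.09*I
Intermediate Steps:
Z(W) = 2
S(M, t) = -13 + M (S(M, t) = M - 13 = -13 + M)
U(F, w) = -182 + w (U(F, w) = -6 + (w - 1*176) = -6 + (w - 176) = -6 + (-176 + w) = -182 + w)
√(U(Z(-14) - 1*19, S(-9, 11)) - 317990) = √((-182 + (-13 - 9)) - 317990) = √((-182 - 22) - 317990) = √(-204 - 317990) = √(-318194) = I*√318194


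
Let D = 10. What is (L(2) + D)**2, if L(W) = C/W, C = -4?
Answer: 64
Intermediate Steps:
L(W) = -4/W
(L(2) + D)**2 = (-4/2 + 10)**2 = (-4*1/2 + 10)**2 = (-2 + 10)**2 = 8**2 = 64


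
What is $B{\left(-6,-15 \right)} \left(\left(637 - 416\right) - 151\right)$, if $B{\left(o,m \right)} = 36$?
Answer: $2520$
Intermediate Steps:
$B{\left(-6,-15 \right)} \left(\left(637 - 416\right) - 151\right) = 36 \left(\left(637 - 416\right) - 151\right) = 36 \left(221 - 151\right) = 36 \cdot 70 = 2520$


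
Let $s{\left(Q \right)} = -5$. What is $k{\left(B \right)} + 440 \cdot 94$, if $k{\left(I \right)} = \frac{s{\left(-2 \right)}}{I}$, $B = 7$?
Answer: $\frac{289515}{7} \approx 41359.0$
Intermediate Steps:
$k{\left(I \right)} = - \frac{5}{I}$
$k{\left(B \right)} + 440 \cdot 94 = - \frac{5}{7} + 440 \cdot 94 = \left(-5\right) \frac{1}{7} + 41360 = - \frac{5}{7} + 41360 = \frac{289515}{7}$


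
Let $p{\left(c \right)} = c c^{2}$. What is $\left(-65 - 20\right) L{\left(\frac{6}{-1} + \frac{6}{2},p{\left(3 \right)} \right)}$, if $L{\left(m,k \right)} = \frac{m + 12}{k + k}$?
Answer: $- \frac{85}{6} \approx -14.167$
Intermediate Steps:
$p{\left(c \right)} = c^{3}$
$L{\left(m,k \right)} = \frac{12 + m}{2 k}$
$\left(-65 - 20\right) L{\left(\frac{6}{-1} + \frac{6}{2},p{\left(3 \right)} \right)} = \left(-65 - 20\right) \frac{12 + \left(\frac{6}{-1} + \frac{6}{2}\right)}{2 \cdot 3^{3}} = - 85 \frac{12 + \left(6 \left(-1\right) + 6 \cdot \frac{1}{2}\right)}{2 \cdot 27} = - 85 \cdot \frac{1}{2} \cdot \frac{1}{27} \left(12 + \left(-6 + 3\right)\right) = - 85 \cdot \frac{1}{2} \cdot \frac{1}{27} \left(12 - 3\right) = - 85 \cdot \frac{1}{2} \cdot \frac{1}{27} \cdot 9 = \left(-85\right) \frac{1}{6} = - \frac{85}{6}$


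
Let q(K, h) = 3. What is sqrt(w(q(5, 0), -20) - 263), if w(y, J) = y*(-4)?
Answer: 5*I*sqrt(11) ≈ 16.583*I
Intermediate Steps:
w(y, J) = -4*y
sqrt(w(q(5, 0), -20) - 263) = sqrt(-4*3 - 263) = sqrt(-12 - 263) = sqrt(-275) = 5*I*sqrt(11)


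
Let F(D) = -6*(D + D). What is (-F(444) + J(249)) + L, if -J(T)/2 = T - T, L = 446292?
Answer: 451620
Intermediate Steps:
F(D) = -12*D
J(T) = 0 (J(T) = -2*(T - T) = -2*0 = 0)
(-F(444) + J(249)) + L = (-(-12)*444 + 0) + 446292 = (-1*(-5328) + 0) + 446292 = (5328 + 0) + 446292 = 5328 + 446292 = 451620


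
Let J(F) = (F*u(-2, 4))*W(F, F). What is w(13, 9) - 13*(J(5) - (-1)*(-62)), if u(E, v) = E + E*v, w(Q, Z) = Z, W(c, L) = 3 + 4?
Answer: 5365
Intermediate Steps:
W(c, L) = 7
J(F) = -70*F (J(F) = (F*(-2*(1 + 4)))*7 = (F*(-2*5))*7 = (F*(-10))*7 = -10*F*7 = -70*F)
w(13, 9) - 13*(J(5) - (-1)*(-62)) = 9 - 13*(-70*5 - (-1)*(-62)) = 9 - 13*(-350 - 1*62) = 9 - 13*(-350 - 62) = 9 - 13*(-412) = 9 + 5356 = 5365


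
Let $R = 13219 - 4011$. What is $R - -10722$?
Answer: $19930$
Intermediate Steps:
$R = 9208$
$R - -10722 = 9208 - -10722 = 9208 + \left(-8142 + 18864\right) = 9208 + 10722 = 19930$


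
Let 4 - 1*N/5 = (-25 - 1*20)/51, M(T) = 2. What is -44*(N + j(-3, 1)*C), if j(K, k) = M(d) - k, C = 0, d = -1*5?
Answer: -18260/17 ≈ -1074.1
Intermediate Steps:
d = -5
j(K, k) = 2 - k
N = 415/17 (N = 20 - 5*(-25 - 1*20)/51 = 20 - 5*(-25 - 20)/51 = 20 - (-225)/51 = 20 - 5*(-15/17) = 20 + 75/17 = 415/17 ≈ 24.412)
-44*(N + j(-3, 1)*C) = -44*(415/17 + (2 - 1*1)*0) = -44*(415/17 + (2 - 1)*0) = -44*(415/17 + 1*0) = -44*(415/17 + 0) = -44*415/17 = -18260/17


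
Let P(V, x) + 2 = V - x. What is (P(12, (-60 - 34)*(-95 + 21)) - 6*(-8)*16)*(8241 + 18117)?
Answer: -162839724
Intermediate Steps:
P(V, x) = -2 + V - x (P(V, x) = -2 + (V - x) = -2 + V - x)
(P(12, (-60 - 34)*(-95 + 21)) - 6*(-8)*16)*(8241 + 18117) = ((-2 + 12 - (-60 - 34)*(-95 + 21)) - 6*(-8)*16)*(8241 + 18117) = ((-2 + 12 - (-94)*(-74)) + 48*16)*26358 = ((-2 + 12 - 1*6956) + 768)*26358 = ((-2 + 12 - 6956) + 768)*26358 = (-6946 + 768)*26358 = -6178*26358 = -162839724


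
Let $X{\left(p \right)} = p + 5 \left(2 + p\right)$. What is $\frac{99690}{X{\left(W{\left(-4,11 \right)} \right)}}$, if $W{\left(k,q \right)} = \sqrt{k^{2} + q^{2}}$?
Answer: $- \frac{249225}{1208} + \frac{149535 \sqrt{137}}{1208} \approx 1242.6$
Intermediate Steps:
$X{\left(p \right)} = 10 + 6 p$ ($X{\left(p \right)} = p + \left(10 + 5 p\right) = 10 + 6 p$)
$\frac{99690}{X{\left(W{\left(-4,11 \right)} \right)}} = \frac{99690}{10 + 6 \sqrt{\left(-4\right)^{2} + 11^{2}}} = \frac{99690}{10 + 6 \sqrt{16 + 121}} = \frac{99690}{10 + 6 \sqrt{137}}$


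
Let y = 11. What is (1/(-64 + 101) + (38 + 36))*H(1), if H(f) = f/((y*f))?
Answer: 249/37 ≈ 6.7297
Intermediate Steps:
H(f) = 1/11 (H(f) = f/((11*f)) = f*(1/(11*f)) = 1/11)
(1/(-64 + 101) + (38 + 36))*H(1) = (1/(-64 + 101) + (38 + 36))*(1/11) = (1/37 + 74)*(1/11) = (2739/37)*(1/11) = 249/37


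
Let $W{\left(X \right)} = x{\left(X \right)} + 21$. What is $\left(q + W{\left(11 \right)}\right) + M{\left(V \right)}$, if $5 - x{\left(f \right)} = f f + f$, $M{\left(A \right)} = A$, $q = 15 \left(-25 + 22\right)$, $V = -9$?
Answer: $-160$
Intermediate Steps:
$q = -45$ ($q = 15 \left(-3\right) = -45$)
$x{\left(f \right)} = 5 - f - f^{2}$ ($x{\left(f \right)} = 5 - \left(f f + f\right) = 5 - \left(f^{2} + f\right) = 5 - \left(f + f^{2}\right) = 5 - f - f^{2}$)
$W{\left(X \right)} = 26 - X - X^{2}$ ($W{\left(X \right)} = \left(5 - X - X^{2}\right) + 21 = 26 - X - X^{2}$)
$\left(q + W{\left(11 \right)}\right) + M{\left(V \right)} = \left(-45 - 106\right) - 9 = -151 - 9 = -160$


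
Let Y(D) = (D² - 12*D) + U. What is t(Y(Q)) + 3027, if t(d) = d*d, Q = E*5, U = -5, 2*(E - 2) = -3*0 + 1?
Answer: 48457/16 ≈ 3028.6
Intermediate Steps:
E = 5/2 (E = 2 + (-3*0 + 1)/2 = 2 + (0 + 1)/2 = 2 + (½)*1 = 2 + ½ = 5/2 ≈ 2.5000)
Q = 25/2 (Q = (5/2)*5 = 25/2 ≈ 12.500)
Y(D) = -5 + D² - 12*D (Y(D) = (D² - 12*D) - 5 = -5 + D² - 12*D)
t(d) = d²
t(Y(Q)) + 3027 = (-5 + (25/2)² - 12*25/2)² + 3027 = (-5 + 625/4 - 150)² + 3027 = (5/4)² + 3027 = 25/16 + 3027 = 48457/16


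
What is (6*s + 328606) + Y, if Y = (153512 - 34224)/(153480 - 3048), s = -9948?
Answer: 5056748983/18804 ≈ 2.6892e+5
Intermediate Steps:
Y = 14911/18804 (Y = 119288/150432 = 119288*(1/150432) = 14911/18804 ≈ 0.79297)
(6*s + 328606) + Y = (6*(-9948) + 328606) + 14911/18804 = (-59688 + 328606) + 14911/18804 = 268918 + 14911/18804 = 5056748983/18804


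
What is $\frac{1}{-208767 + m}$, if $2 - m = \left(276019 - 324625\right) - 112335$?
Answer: $- \frac{1}{47824} \approx -2.091 \cdot 10^{-5}$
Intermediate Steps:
$m = 160943$ ($m = 2 - \left(\left(276019 - 324625\right) - 112335\right) = 2 - \left(-48606 - 112335\right) = 2 - -160941 = 2 + 160941 = 160943$)
$\frac{1}{-208767 + m} = \frac{1}{-208767 + 160943} = \frac{1}{-47824} = - \frac{1}{47824}$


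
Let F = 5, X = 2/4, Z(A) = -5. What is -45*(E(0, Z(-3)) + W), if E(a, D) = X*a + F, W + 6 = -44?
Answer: 2025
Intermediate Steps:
X = ½ (X = 2*(¼) = ½ ≈ 0.50000)
W = -50 (W = -6 - 44 = -50)
E(a, D) = 5 + a/2 (E(a, D) = a/2 + 5 = 5 + a/2)
-45*(E(0, Z(-3)) + W) = -45*((5 + (½)*0) - 50) = -45*((5 + 0) - 50) = -45*(5 - 50) = -45*(-45) = 2025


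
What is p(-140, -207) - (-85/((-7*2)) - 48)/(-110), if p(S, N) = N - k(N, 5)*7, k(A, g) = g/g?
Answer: -330147/1540 ≈ -214.38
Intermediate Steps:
k(A, g) = 1
p(S, N) = -7 + N (p(S, N) = N - 7 = -7 + N)
p(-140, -207) - (-85/((-7*2)) - 48)/(-110) = (-7 - 207) - (-85/((-7*2)) - 48)/(-110) = -214 - (-1)*(-85/(-14) - 48)/110 = -214 - (-1)*(-85*(-1/14) - 48)/110 = -214 - (-1)*(85/14 - 48)/110 = -214 - (-1)*(-587)/(110*14) = -214 - 1*587/1540 = -214 - 587/1540 = -330147/1540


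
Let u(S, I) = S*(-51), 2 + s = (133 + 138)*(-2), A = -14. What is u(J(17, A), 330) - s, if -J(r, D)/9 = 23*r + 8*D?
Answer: 128605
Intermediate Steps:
s = -544 (s = -2 + (133 + 138)*(-2) = -2 + 271*(-2) = -2 - 542 = -544)
J(r, D) = -207*r - 72*D (J(r, D) = -9*(23*r + 8*D) = -9*(8*D + 23*r) = -207*r - 72*D)
u(S, I) = -51*S
u(J(17, A), 330) - s = -51*(-207*17 - 72*(-14)) - 1*(-544) = -51*(-3519 + 1008) + 544 = -51*(-2511) + 544 = 128061 + 544 = 128605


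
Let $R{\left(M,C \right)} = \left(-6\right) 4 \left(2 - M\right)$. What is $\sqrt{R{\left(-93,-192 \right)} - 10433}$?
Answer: $i \sqrt{12713} \approx 112.75 i$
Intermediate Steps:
$R{\left(M,C \right)} = -48 + 24 M$ ($R{\left(M,C \right)} = - 24 \left(2 - M\right) = -48 + 24 M$)
$\sqrt{R{\left(-93,-192 \right)} - 10433} = \sqrt{\left(-48 + 24 \left(-93\right)\right) - 10433} = \sqrt{\left(-48 - 2232\right) - 10433} = \sqrt{-2280 - 10433} = \sqrt{-12713} = i \sqrt{12713}$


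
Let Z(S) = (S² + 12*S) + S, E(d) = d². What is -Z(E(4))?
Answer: -464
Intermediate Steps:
Z(S) = S² + 13*S
-Z(E(4)) = -4²*(13 + 4²) = -16*(13 + 16) = -16*29 = -1*464 = -464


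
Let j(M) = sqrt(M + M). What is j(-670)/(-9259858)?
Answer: -I*sqrt(335)/4629929 ≈ -3.9532e-6*I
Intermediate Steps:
j(M) = sqrt(2)*sqrt(M) (j(M) = sqrt(2*M) = sqrt(2)*sqrt(M))
j(-670)/(-9259858) = (sqrt(2)*sqrt(-670))/(-9259858) = (sqrt(2)*(I*sqrt(670)))*(-1/9259858) = (2*I*sqrt(335))*(-1/9259858) = -I*sqrt(335)/4629929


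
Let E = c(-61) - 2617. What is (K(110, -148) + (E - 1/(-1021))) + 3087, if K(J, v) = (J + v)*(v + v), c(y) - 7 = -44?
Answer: 11926302/1021 ≈ 11681.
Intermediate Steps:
c(y) = -37 (c(y) = 7 - 44 = -37)
K(J, v) = 2*v*(J + v) (K(J, v) = (J + v)*(2*v) = 2*v*(J + v))
E = -2654 (E = -37 - 2617 = -2654)
(K(110, -148) + (E - 1/(-1021))) + 3087 = (2*(-148)*(110 - 148) + (-2654 - 1/(-1021))) + 3087 = (2*(-148)*(-38) + (-2654 - 1*(-1/1021))) + 3087 = (11248 + (-2654 + 1/1021)) + 3087 = (11248 - 2709733/1021) + 3087 = 8774475/1021 + 3087 = 11926302/1021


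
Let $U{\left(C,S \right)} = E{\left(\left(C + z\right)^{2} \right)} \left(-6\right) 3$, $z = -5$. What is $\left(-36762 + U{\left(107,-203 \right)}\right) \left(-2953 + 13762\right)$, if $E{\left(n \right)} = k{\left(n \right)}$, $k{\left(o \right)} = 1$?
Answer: $-397555020$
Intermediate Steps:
$E{\left(n \right)} = 1$
$U{\left(C,S \right)} = -18$ ($U{\left(C,S \right)} = 1 \left(-6\right) 3 = \left(-6\right) 3 = -18$)
$\left(-36762 + U{\left(107,-203 \right)}\right) \left(-2953 + 13762\right) = \left(-36762 - 18\right) \left(-2953 + 13762\right) = \left(-36780\right) 10809 = -397555020$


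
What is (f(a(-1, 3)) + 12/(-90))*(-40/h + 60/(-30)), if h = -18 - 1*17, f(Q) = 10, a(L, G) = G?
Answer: -296/35 ≈ -8.4571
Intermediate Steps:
h = -35 (h = -18 - 17 = -35)
(f(a(-1, 3)) + 12/(-90))*(-40/h + 60/(-30)) = (10 + 12/(-90))*(-40/(-35) + 60/(-30)) = (10 + 12*(-1/90))*(-40*(-1/35) + 60*(-1/30)) = (10 - 2/15)*(8/7 - 2) = (148/15)*(-6/7) = -296/35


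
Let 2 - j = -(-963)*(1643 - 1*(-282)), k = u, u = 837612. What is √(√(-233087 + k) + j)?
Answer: √(-1853773 + 5*√24181) ≈ 1361.2*I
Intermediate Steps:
k = 837612
j = -1853773 (j = 2 - (-1)*(-963*(1643 - 1*(-282))) = 2 - (-1)*(-963*(1643 + 282)) = 2 - (-1)*(-963*1925) = 2 - (-1)*(-1853775) = 2 - 1*1853775 = 2 - 1853775 = -1853773)
√(√(-233087 + k) + j) = √(√(-233087 + 837612) - 1853773) = √(√604525 - 1853773) = √(5*√24181 - 1853773) = √(-1853773 + 5*√24181)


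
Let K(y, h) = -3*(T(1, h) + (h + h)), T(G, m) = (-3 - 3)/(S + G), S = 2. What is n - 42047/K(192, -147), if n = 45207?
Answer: 40101769/888 ≈ 45160.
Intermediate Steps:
T(G, m) = -6/(2 + G) (T(G, m) = (-3 - 3)/(2 + G) = -6/(2 + G))
K(y, h) = 6 - 6*h (K(y, h) = -3*(-6/(2 + 1) + (h + h)) = -3*(-6/3 + 2*h) = -3*(-6*1/3 + 2*h) = -3*(-2 + 2*h) = 6 - 6*h)
n - 42047/K(192, -147) = 45207 - 42047/(6 - 6*(-147)) = 45207 - 42047/(6 + 882) = 45207 - 42047/888 = 40101769/888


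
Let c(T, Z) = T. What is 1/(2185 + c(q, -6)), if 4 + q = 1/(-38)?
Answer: 38/82877 ≈ 0.00045851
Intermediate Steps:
q = -153/38 (q = -4 + 1/(-38) = -4 - 1/38 = -153/38 ≈ -4.0263)
1/(2185 + c(q, -6)) = 1/(2185 - 153/38) = 1/(82877/38) = 38/82877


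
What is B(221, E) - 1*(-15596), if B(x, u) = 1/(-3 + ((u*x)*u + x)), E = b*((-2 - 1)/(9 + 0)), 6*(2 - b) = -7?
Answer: 2345841472/150413 ≈ 15596.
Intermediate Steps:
b = 19/6 (b = 2 - 1/6*(-7) = 2 + 7/6 = 19/6 ≈ 3.1667)
E = -19/18 (E = 19*((-2 - 1)/(9 + 0))/6 = 19*(-3/9)/6 = 19*(-3*1/9)/6 = (19/6)*(-1/3) = -19/18 ≈ -1.0556)
B(x, u) = 1/(-3 + x + x*u**2) (B(x, u) = 1/(-3 + (x*u**2 + x)) = 1/(-3 + (x + x*u**2)) = 1/(-3 + x + x*u**2))
B(221, E) - 1*(-15596) = 1/(-3 + 221 + 221*(-19/18)**2) - 1*(-15596) = 1/(-3 + 221 + 221*(361/324)) + 15596 = 1/(-3 + 221 + 79781/324) + 15596 = 1/(150413/324) + 15596 = 324/150413 + 15596 = 2345841472/150413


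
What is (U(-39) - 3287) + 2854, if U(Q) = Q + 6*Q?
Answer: -706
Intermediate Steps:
U(Q) = 7*Q
(U(-39) - 3287) + 2854 = (7*(-39) - 3287) + 2854 = (-273 - 3287) + 2854 = -3560 + 2854 = -706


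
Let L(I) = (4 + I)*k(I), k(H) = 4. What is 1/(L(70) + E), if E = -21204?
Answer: -1/20908 ≈ -4.7829e-5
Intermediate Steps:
L(I) = 16 + 4*I (L(I) = (4 + I)*4 = 16 + 4*I)
1/(L(70) + E) = 1/((16 + 4*70) - 21204) = 1/((16 + 280) - 21204) = 1/(296 - 21204) = 1/(-20908) = -1/20908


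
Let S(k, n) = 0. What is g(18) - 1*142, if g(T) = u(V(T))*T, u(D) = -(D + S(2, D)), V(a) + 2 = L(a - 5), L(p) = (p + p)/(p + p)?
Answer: -124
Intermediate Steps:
L(p) = 1 (L(p) = (2*p)/((2*p)) = (2*p)*(1/(2*p)) = 1)
V(a) = -1 (V(a) = -2 + 1 = -1)
u(D) = -D (u(D) = -(D + 0) = -D)
g(T) = T (g(T) = (-1*(-1))*T = 1*T = T)
g(18) - 1*142 = 18 - 1*142 = 18 - 142 = -124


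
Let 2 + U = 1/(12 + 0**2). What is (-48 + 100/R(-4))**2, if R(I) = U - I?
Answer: 0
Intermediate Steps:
U = -23/12 (U = -2 + 1/(12 + 0**2) = -2 + 1/(12 + 0) = -2 + 1/12 = -23/12 ≈ -1.9167)
R(I) = -23/12 - I
(-48 + 100/R(-4))**2 = (-48 + 100/(-23/12 - 1*(-4)))**2 = (-48 + 100/(-23/12 + 4))**2 = (-48 + 100/(25/12))**2 = (-48 + 100*(12/25))**2 = (-48 + 48)**2 = 0**2 = 0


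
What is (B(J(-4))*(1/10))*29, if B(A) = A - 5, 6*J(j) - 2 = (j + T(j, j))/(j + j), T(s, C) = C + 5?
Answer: -6409/480 ≈ -13.352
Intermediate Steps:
T(s, C) = 5 + C
J(j) = ⅓ + (5 + 2*j)/(12*j) (J(j) = ⅓ + ((j + (5 + j))/(j + j))/6 = ⅓ + ((5 + 2*j)/((2*j)))/6 = ⅓ + ((5 + 2*j)*(1/(2*j)))/6 = ⅓ + ((5 + 2*j)/(2*j))/6 = ⅓ + (5 + 2*j)/(12*j))
B(A) = -5 + A
(B(J(-4))*(1/10))*29 = ((-5 + (1/12)*(5 + 6*(-4))/(-4))*(1/10))*29 = ((-5 + (1/12)*(-¼)*(5 - 24))*(1*(⅒)))*29 = ((-5 + (1/12)*(-¼)*(-19))*(⅒))*29 = ((-5 + 19/48)*(⅒))*29 = -221/48*⅒*29 = -221/480*29 = -6409/480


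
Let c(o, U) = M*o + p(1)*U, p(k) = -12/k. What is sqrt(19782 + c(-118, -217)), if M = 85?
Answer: 2*sqrt(3089) ≈ 111.16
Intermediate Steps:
c(o, U) = -12*U + 85*o (c(o, U) = 85*o + (-12/1)*U = 85*o + (-12*1)*U = 85*o - 12*U = -12*U + 85*o)
sqrt(19782 + c(-118, -217)) = sqrt(19782 + (-12*(-217) + 85*(-118))) = sqrt(19782 + (2604 - 10030)) = sqrt(19782 - 7426) = sqrt(12356) = 2*sqrt(3089)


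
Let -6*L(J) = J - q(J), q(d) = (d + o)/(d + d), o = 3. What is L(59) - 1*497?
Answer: -29898/59 ≈ -506.75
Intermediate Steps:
q(d) = (3 + d)/(2*d) (q(d) = (d + 3)/(d + d) = (3 + d)/((2*d)) = (3 + d)*(1/(2*d)) = (3 + d)/(2*d))
L(J) = -J/6 + (3 + J)/(12*J) (L(J) = -(J - (3 + J)/(2*J))/6 = -J/6 + (3 + J)/(12*J))
L(59) - 1*497 = (1/12)*(3 + 59 - 2*59²)/59 - 1*497 = (1/12)*(1/59)*(3 + 59 - 2*3481) - 497 = (1/12)*(1/59)*(3 + 59 - 6962) - 497 = (1/12)*(1/59)*(-6900) - 497 = -575/59 - 497 = -29898/59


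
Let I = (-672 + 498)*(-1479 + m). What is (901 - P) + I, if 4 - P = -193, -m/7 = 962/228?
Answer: 5000593/19 ≈ 2.6319e+5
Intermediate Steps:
m = -3367/114 (m = -6734/228 = -7*481/114 = -3367/114 ≈ -29.535)
P = 197 (P = 4 - 1*(-193) = 4 + 193 = 197)
I = 4987217/19 (I = (-672 + 498)*(-1479 - 3367/114) = -174*(-171973/114) = 4987217/19 ≈ 2.6249e+5)
(901 - P) + I = (901 - 1*197) + 4987217/19 = (901 - 197) + 4987217/19 = 704 + 4987217/19 = 5000593/19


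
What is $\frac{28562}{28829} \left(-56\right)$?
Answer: $- \frac{1599472}{28829} \approx -55.481$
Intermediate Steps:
$\frac{28562}{28829} \left(-56\right) = - \frac{1599472}{28829}$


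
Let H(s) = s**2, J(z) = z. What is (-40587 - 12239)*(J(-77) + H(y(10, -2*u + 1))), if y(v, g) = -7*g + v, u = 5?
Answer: -277442152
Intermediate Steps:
y(v, g) = v - 7*g
(-40587 - 12239)*(J(-77) + H(y(10, -2*u + 1))) = (-40587 - 12239)*(-77 + (10 - 7*(-2*5 + 1))**2) = -52826*(-77 + (10 - 7*(-10 + 1))**2) = -52826*(-77 + (10 - 7*(-9))**2) = -52826*(-77 + (10 + 63)**2) = -52826*(-77 + 73**2) = -52826*(-77 + 5329) = -52826*5252 = -277442152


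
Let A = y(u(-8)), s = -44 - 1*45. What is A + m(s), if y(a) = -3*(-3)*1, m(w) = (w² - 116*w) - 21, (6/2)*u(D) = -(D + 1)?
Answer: 18233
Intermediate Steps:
s = -89 (s = -44 - 45 = -89)
u(D) = -⅓ - D/3 (u(D) = (-(D + 1))/3 = (-(1 + D))/3 = (-1 - D)/3 = -⅓ - D/3)
m(w) = -21 + w² - 116*w
y(a) = 9 (y(a) = 9*1 = 9)
A = 9
A + m(s) = 9 + (-21 + (-89)² - 116*(-89)) = 9 + (-21 + 7921 + 10324) = 9 + 18224 = 18233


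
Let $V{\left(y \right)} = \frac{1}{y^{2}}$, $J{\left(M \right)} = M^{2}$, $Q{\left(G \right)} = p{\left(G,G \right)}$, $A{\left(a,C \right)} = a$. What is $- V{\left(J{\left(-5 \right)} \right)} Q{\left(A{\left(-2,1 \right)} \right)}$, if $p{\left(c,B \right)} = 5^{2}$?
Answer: $- \frac{1}{25} \approx -0.04$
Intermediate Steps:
$p{\left(c,B \right)} = 25$
$Q{\left(G \right)} = 25$
$V{\left(y \right)} = \frac{1}{y^{2}}$
$- V{\left(J{\left(-5 \right)} \right)} Q{\left(A{\left(-2,1 \right)} \right)} = - \frac{25}{625} = \left(-1\right) \frac{1}{25} = - \frac{1}{25}$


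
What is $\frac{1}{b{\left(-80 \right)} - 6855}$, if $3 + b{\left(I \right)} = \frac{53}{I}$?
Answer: $- \frac{80}{548693} \approx -0.0001458$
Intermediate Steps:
$b{\left(I \right)} = -3 + \frac{53}{I}$
$\frac{1}{b{\left(-80 \right)} - 6855} = \frac{1}{\left(-3 + \frac{53}{-80}\right) - 6855} = \frac{1}{\left(-3 + 53 \left(- \frac{1}{80}\right)\right) - 6855} = \frac{1}{\left(-3 - \frac{53}{80}\right) - 6855} = \frac{1}{- \frac{293}{80} - 6855} = \frac{1}{- \frac{548693}{80}} = - \frac{80}{548693}$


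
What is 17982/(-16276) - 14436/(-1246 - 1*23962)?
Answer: -6822810/12821419 ≈ -0.53214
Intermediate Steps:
17982/(-16276) - 14436/(-1246 - 1*23962) = 17982*(-1/16276) - 14436/(-1246 - 23962) = -8991/8138 - 14436/(-25208) = -8991/8138 - 14436*(-1/25208) = -8991/8138 + 3609/6302 = -6822810/12821419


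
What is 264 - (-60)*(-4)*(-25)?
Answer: 6264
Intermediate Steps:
264 - (-60)*(-4)*(-25) = 264 - 15*16*(-25) = 264 - 240*(-25) = 264 + 6000 = 6264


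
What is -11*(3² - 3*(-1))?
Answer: -132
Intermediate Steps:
-11*(3² - 3*(-1)) = -11*(9 + 3) = -11*12 = -132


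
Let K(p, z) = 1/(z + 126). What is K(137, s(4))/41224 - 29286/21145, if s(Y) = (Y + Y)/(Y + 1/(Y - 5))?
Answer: -466012357269/336469051280 ≈ -1.3850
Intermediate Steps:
s(Y) = 2*Y/(Y + 1/(-5 + Y)) (s(Y) = (2*Y)/(Y + 1/(-5 + Y)) = 2*Y/(Y + 1/(-5 + Y)))
K(p, z) = 1/(126 + z)
K(137, s(4))/41224 - 29286/21145 = 1/((126 + 2*4*(-5 + 4)/(1 + 4**2 - 5*4))*41224) - 29286/21145 = (1/41224)/(126 + 2*4*(-1)/(1 + 16 - 20)) - 29286*1/21145 = (1/41224)/(126 + 2*4*(-1)/(-3)) - 29286/21145 = (1/41224)/(126 + 2*4*(-1/3)*(-1)) - 29286/21145 = (1/41224)/(126 + 8/3) - 29286/21145 = (1/41224)/(386/3) - 29286/21145 = (3/386)*(1/41224) - 29286/21145 = 3/15912464 - 29286/21145 = -466012357269/336469051280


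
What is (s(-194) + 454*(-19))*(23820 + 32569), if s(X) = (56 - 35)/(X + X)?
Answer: -188728851601/388 ≈ -4.8641e+8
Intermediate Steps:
s(X) = 21/(2*X) (s(X) = 21/((2*X)) = 21*(1/(2*X)) = 21/(2*X))
(s(-194) + 454*(-19))*(23820 + 32569) = ((21/2)/(-194) + 454*(-19))*(23820 + 32569) = ((21/2)*(-1/194) - 8626)*56389 = (-21/388 - 8626)*56389 = -3346909/388*56389 = -188728851601/388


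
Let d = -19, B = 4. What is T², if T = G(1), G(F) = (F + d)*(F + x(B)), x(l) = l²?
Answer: 93636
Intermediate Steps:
G(F) = (-19 + F)*(16 + F) (G(F) = (F - 19)*(F + 4²) = (-19 + F)*(F + 16) = (-19 + F)*(16 + F))
T = -306 (T = -304 + 1² - 3*1 = -304 + 1 - 3 = -306)
T² = (-306)² = 93636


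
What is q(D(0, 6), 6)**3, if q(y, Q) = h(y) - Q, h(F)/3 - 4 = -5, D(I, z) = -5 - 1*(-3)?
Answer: -729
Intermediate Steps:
D(I, z) = -2 (D(I, z) = -5 + 3 = -2)
h(F) = -3 (h(F) = 12 + 3*(-5) = 12 - 15 = -3)
q(y, Q) = -3 - Q
q(D(0, 6), 6)**3 = (-3 - 1*6)**3 = (-3 - 6)**3 = (-9)**3 = -729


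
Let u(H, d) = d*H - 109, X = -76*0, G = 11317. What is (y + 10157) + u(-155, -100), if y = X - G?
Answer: 14231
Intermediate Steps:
X = 0
u(H, d) = -109 + H*d (u(H, d) = H*d - 109 = -109 + H*d)
y = -11317 (y = 0 - 1*11317 = 0 - 11317 = -11317)
(y + 10157) + u(-155, -100) = (-11317 + 10157) + (-109 - 155*(-100)) = -1160 + (-109 + 15500) = -1160 + 15391 = 14231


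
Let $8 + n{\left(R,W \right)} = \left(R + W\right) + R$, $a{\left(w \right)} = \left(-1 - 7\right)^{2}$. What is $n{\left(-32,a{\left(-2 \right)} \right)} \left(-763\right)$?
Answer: $6104$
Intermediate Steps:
$a{\left(w \right)} = 64$ ($a{\left(w \right)} = \left(-1 - 7\right)^{2} = \left(-8\right)^{2} = 64$)
$n{\left(R,W \right)} = -8 + W + 2 R$ ($n{\left(R,W \right)} = -8 + \left(\left(R + W\right) + R\right) = -8 + \left(W + 2 R\right) = -8 + W + 2 R$)
$n{\left(-32,a{\left(-2 \right)} \right)} \left(-763\right) = \left(-8 + 64 + 2 \left(-32\right)\right) \left(-763\right) = \left(-8 + 64 - 64\right) \left(-763\right) = \left(-8\right) \left(-763\right) = 6104$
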